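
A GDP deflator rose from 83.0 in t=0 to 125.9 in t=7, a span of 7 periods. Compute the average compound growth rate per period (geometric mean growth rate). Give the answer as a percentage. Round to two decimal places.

6.13%

Growth factor = (125.9/83.0)^(1/7) = (1.516867)^(1/7) = 1.061328
Growth rate = 1.061328 − 1 = 0.061328 = 6.1328%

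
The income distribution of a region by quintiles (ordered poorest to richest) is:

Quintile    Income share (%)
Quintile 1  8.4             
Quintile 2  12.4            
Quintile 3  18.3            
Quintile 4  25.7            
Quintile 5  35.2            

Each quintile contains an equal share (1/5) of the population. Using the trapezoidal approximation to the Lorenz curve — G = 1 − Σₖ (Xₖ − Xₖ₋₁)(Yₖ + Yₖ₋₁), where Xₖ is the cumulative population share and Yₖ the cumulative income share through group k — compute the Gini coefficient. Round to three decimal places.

0.268

Cumulative income shares Yₖ: 0.0840, 0.2080, 0.3910, 0.6480, 1.0000
Σ (Xₖ−Xₖ₋₁)(Yₖ+Yₖ₋₁) = (1/5)(0.0840+0.0000) + (1/5)(0.2080+0.0840) + (1/5)(0.3910+0.2080) + (1/5)(0.6480+0.3910) + (1/5)(1.0000+0.6480)
  = 0.0168 + 0.0584 + 0.1198 + 0.2078 + 0.3296 = 0.7324
G = 1 − 0.7324 = 0.2676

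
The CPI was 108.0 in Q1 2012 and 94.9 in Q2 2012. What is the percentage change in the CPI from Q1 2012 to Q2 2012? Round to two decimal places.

Change = (94.9 − 108.0) / 108.0 × 100
       = -13.1 / 108.0 × 100 = -12.1296%

-12.13%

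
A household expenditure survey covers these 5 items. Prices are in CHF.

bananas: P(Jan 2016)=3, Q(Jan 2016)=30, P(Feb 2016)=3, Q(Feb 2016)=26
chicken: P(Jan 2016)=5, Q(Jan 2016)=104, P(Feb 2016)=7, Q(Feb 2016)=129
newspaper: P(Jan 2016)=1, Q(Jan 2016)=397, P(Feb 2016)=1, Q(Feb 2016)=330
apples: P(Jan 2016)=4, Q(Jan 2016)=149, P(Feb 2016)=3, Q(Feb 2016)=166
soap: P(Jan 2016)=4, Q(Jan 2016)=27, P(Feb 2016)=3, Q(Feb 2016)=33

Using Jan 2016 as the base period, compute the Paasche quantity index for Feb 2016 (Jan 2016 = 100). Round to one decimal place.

109.5

Paasche quantity index uses current-period prices as weights.
ΣP(Feb 2016)·Q(Feb 2016) = 3×26 + 7×129 + 1×330 + 3×166 + 3×33 = 78 + 903 + 330 + 498 + 99 = 1908
ΣP(Feb 2016)·Q(Jan 2016) = 3×30 + 7×104 + 1×397 + 3×149 + 3×27 = 90 + 728 + 397 + 447 + 81 = 1743
Index = 1908 / 1743 × 100 = 109.4664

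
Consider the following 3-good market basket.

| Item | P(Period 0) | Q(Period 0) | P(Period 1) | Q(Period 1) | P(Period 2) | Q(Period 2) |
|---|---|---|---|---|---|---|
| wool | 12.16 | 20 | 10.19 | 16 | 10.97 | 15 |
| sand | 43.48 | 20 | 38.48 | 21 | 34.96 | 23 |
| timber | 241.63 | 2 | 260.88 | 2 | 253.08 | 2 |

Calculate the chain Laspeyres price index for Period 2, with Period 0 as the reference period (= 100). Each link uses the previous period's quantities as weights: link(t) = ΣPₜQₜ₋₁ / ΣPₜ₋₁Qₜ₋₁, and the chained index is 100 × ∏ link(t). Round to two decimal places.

Link Period 0→Period 1:
ΣP(Period 1)Q(Period 0) = 10.19×20 + 38.48×20 + 260.88×2 = 203.8 + 769.6 + 521.76 = 1495.16
ΣP(Period 0)Q(Period 0) = 12.16×20 + 43.48×20 + 241.63×2 = 243.2 + 869.6 + 483.26 = 1596.06
link = 1495.16/1596.06 = 0.936782
Link Period 1→Period 2:
ΣP(Period 2)Q(Period 1) = 10.97×16 + 34.96×21 + 253.08×2 = 175.52 + 734.16 + 506.16 = 1415.84
ΣP(Period 1)Q(Period 1) = 10.19×16 + 38.48×21 + 260.88×2 = 163.04 + 808.08 + 521.76 = 1492.88
link = 1415.84/1492.88 = 0.948395
Chained index = 100 × 0.936782 × 0.948395 = 88.8439

88.84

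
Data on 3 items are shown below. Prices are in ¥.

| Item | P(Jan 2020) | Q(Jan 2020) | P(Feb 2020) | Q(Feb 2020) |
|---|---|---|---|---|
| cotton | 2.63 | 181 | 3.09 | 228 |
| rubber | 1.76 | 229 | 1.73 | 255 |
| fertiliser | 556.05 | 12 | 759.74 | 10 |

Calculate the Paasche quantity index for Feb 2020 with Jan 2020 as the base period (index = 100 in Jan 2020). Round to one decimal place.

86.8

Paasche quantity index uses current-period prices as weights.
ΣP(Feb 2020)·Q(Feb 2020) = 3.09×228 + 1.73×255 + 759.74×10 = 704.52 + 441.15 + 7597.4 = 8743.07
ΣP(Feb 2020)·Q(Jan 2020) = 3.09×181 + 1.73×229 + 759.74×12 = 559.29 + 396.17 + 9116.88 = 10072.34
Index = 8743.07 / 10072.34 × 100 = 86.8028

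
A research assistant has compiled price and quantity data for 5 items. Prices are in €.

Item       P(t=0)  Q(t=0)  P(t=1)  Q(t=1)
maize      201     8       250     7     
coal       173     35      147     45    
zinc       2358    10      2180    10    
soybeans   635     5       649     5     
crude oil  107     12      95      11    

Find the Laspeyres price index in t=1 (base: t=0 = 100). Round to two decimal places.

Laspeyres price index uses base-period quantities as weights.
ΣP(t=1)·Q(t=0) = 250×8 + 147×35 + 2180×10 + 649×5 + 95×12 = 2000 + 5145 + 21800 + 3245 + 1140 = 33330
ΣP(t=0)·Q(t=0) = 201×8 + 173×35 + 2358×10 + 635×5 + 107×12 = 1608 + 6055 + 23580 + 3175 + 1284 = 35702
Index = 33330 / 35702 × 100 = 93.3561

93.36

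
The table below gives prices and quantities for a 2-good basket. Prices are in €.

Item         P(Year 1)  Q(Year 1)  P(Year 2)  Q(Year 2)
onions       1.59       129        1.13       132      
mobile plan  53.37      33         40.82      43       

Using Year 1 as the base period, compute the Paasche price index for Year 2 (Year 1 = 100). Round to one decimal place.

Paasche price index uses current-period quantities as weights.
ΣP(Year 2)·Q(Year 2) = 1.13×132 + 40.82×43 = 149.16 + 1755.26 = 1904.42
ΣP(Year 1)·Q(Year 2) = 1.59×132 + 53.37×43 = 209.88 + 2294.91 = 2504.79
Index = 1904.42 / 2504.79 × 100 = 76.0311

76.0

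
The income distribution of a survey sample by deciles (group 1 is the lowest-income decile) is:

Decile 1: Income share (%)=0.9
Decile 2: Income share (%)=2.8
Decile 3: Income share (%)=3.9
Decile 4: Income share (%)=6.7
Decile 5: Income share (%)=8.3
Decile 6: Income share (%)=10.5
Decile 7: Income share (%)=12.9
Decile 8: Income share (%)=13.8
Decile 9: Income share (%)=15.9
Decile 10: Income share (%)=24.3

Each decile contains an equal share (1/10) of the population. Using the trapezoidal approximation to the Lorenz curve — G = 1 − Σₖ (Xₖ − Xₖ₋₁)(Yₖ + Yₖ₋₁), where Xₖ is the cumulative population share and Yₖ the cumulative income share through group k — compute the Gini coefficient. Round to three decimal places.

Cumulative income shares Yₖ: 0.0090, 0.0370, 0.0760, 0.1430, 0.2260, 0.3310, 0.4600, 0.5980, 0.7570, 1.0000
Σ (Xₖ−Xₖ₋₁)(Yₖ+Yₖ₋₁) = (1/10)(0.0090+0.0000) + (1/10)(0.0370+0.0090) + (1/10)(0.0760+0.0370) + (1/10)(0.1430+0.0760) + (1/10)(0.2260+0.1430) + (1/10)(0.3310+0.2260) + (1/10)(0.4600+0.3310) + (1/10)(0.5980+0.4600) + (1/10)(0.7570+0.5980) + (1/10)(1.0000+0.7570)
  = 0.0009 + 0.0046 + 0.0113 + 0.0219 + 0.0369 + 0.0557 + 0.0791 + 0.1058 + 0.1355 + 0.1757 = 0.6274
G = 1 − 0.6274 = 0.3726

0.373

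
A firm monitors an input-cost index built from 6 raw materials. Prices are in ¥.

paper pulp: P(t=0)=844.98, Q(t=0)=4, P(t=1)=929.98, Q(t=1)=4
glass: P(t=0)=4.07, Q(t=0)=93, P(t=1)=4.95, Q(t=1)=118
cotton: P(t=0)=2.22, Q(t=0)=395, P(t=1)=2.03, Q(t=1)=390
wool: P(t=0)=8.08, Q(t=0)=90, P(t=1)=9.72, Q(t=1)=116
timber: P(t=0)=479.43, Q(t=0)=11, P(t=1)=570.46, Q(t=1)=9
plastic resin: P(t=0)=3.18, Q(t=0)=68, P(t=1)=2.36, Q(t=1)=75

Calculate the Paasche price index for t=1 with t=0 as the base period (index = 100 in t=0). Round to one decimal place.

Paasche price index uses current-period quantities as weights.
ΣP(t=1)·Q(t=1) = 929.98×4 + 4.95×118 + 2.03×390 + 9.72×116 + 570.46×9 + 2.36×75 = 3719.92 + 584.1 + 791.7 + 1127.52 + 5134.14 + 177 = 11534.38
ΣP(t=0)·Q(t=1) = 844.98×4 + 4.07×118 + 2.22×390 + 8.08×116 + 479.43×9 + 3.18×75 = 3379.92 + 480.26 + 865.8 + 937.28 + 4314.87 + 238.5 = 10216.63
Index = 11534.38 / 10216.63 × 100 = 112.8981

112.9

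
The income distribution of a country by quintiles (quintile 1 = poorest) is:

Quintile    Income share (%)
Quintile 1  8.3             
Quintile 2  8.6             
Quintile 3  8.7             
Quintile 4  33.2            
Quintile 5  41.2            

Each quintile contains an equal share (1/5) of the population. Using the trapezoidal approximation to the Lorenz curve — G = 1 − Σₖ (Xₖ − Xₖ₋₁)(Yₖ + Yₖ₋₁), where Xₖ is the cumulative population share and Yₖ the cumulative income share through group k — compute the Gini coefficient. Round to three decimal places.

Cumulative income shares Yₖ: 0.0830, 0.1690, 0.2560, 0.5880, 1.0000
Σ (Xₖ−Xₖ₋₁)(Yₖ+Yₖ₋₁) = (1/5)(0.0830+0.0000) + (1/5)(0.1690+0.0830) + (1/5)(0.2560+0.1690) + (1/5)(0.5880+0.2560) + (1/5)(1.0000+0.5880)
  = 0.0166 + 0.0504 + 0.0850 + 0.1688 + 0.3176 = 0.6384
G = 1 − 0.6384 = 0.3616

0.362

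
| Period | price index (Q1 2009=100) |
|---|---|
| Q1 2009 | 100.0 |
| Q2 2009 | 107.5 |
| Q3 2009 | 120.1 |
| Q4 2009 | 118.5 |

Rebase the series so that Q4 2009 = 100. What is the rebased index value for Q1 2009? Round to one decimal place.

Rebased(Q1 2009) = 100.0 / 118.5 × 100 = 84.3882

84.4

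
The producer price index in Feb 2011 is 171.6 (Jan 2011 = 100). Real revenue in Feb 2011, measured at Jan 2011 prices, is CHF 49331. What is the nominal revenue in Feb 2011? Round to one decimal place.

Nominal = Real × (Index/100) = 49331 × (171.6/100)
        = 49331 × 1.716 = 84651.9960

84652.0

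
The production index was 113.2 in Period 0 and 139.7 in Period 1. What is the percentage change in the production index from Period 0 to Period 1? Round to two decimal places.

23.41%

Change = (139.7 − 113.2) / 113.2 × 100
       = 26.5 / 113.2 × 100 = 23.4099%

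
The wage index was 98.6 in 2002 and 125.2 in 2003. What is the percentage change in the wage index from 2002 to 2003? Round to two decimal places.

26.98%

Change = (125.2 − 98.6) / 98.6 × 100
       = 26.6 / 98.6 × 100 = 26.9777%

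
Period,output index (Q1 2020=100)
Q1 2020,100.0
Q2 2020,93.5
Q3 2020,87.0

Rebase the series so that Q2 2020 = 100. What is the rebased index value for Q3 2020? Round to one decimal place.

Rebased(Q3 2020) = 87.0 / 93.5 × 100 = 93.0481

93.0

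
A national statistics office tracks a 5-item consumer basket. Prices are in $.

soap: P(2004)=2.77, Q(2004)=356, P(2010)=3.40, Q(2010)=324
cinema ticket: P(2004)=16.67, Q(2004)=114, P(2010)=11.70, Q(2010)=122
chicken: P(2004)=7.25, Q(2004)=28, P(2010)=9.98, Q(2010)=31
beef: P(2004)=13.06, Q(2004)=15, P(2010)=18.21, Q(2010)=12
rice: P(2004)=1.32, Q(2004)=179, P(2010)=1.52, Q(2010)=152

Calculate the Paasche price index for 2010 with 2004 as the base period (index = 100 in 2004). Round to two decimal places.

Paasche price index uses current-period quantities as weights.
ΣP(2010)·Q(2010) = 3.40×324 + 11.70×122 + 9.98×31 + 18.21×12 + 1.52×152 = 1101.6 + 1427.4 + 309.38 + 218.52 + 231.04 = 3287.94
ΣP(2004)·Q(2010) = 2.77×324 + 16.67×122 + 7.25×31 + 13.06×12 + 1.32×152 = 897.48 + 2033.74 + 224.75 + 156.72 + 200.64 = 3513.33
Index = 3287.94 / 3513.33 × 100 = 93.5847

93.58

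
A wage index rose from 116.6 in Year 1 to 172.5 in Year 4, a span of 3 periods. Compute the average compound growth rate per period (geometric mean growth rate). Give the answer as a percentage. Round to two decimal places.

13.95%

Growth factor = (172.5/116.6)^(1/3) = (1.479417)^(1/3) = 1.139454
Growth rate = 1.139454 − 1 = 0.139454 = 13.9454%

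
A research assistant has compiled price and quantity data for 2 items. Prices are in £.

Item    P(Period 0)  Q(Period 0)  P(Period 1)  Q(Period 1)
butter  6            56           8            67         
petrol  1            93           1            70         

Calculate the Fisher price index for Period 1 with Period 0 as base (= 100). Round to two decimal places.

Laspeyres component (base-period weights):
ΣP(Period 1)Q(Period 0) = 8×56 + 1×93 = 448 + 93 = 541
ΣP(Period 0)Q(Period 0) = 6×56 + 1×93 = 336 + 93 = 429
L = 541 / 429 × 100 = 126.1072
Paasche component (current-period weights):
ΣP(Period 1)Q(Period 1) = 8×67 + 1×70 = 536 + 70 = 606
ΣP(Period 0)Q(Period 1) = 6×67 + 1×70 = 402 + 70 = 472
P = 606 / 472 × 100 = 128.3898
Fisher = √(L × P) = √(126.1072 × 128.3898) = 127.2434

127.24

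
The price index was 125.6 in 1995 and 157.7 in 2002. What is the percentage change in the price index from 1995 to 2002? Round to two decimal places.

25.56%

Change = (157.7 − 125.6) / 125.6 × 100
       = 32.1 / 125.6 × 100 = 25.5573%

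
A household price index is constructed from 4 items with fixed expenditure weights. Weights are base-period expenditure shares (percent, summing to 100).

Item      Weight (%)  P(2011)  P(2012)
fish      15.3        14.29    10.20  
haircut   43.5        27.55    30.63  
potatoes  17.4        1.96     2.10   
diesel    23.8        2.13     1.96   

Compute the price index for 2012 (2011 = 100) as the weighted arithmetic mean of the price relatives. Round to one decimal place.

99.8

fish: 15.3 × (10.20/14.29) = 15.3 × 0.713786 = 10.9209
haircut: 43.5 × (30.63/27.55) = 43.5 × 1.111797 = 48.3632
potatoes: 17.4 × (2.10/1.96) = 17.4 × 1.071429 = 18.6429
diesel: 23.8 × (1.96/2.13) = 23.8 × 0.920188 = 21.9005
Index = Σ wᵢ·(p₁ᵢ/p₀ᵢ) = 10.9209 + 48.3632 + 18.6429 + 21.9005 = 99.8274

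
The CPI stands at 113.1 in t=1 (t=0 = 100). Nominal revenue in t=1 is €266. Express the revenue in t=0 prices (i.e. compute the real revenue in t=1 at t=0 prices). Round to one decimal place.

235.2

Real = Nominal ÷ (Index/100) = 266 ÷ (113.1/100)
     = 266 ÷ 1.131 = 235.1901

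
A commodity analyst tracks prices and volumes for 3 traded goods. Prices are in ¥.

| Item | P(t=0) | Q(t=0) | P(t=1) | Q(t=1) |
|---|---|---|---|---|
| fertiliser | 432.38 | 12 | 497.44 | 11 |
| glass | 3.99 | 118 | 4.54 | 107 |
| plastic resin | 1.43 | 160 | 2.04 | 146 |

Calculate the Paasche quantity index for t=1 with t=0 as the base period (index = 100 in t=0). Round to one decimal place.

91.6

Paasche quantity index uses current-period prices as weights.
ΣP(t=1)·Q(t=1) = 497.44×11 + 4.54×107 + 2.04×146 = 5471.84 + 485.78 + 297.84 = 6255.46
ΣP(t=1)·Q(t=0) = 497.44×12 + 4.54×118 + 2.04×160 = 5969.28 + 535.72 + 326.4 = 6831.4
Index = 6255.46 / 6831.4 × 100 = 91.5692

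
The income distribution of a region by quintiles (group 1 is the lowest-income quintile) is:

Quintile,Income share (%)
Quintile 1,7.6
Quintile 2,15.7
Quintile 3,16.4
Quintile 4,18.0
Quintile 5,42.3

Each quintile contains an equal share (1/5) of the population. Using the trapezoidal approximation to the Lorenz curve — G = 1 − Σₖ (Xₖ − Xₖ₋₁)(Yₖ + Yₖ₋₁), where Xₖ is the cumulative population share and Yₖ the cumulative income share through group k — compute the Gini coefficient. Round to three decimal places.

Cumulative income shares Yₖ: 0.0760, 0.2330, 0.3970, 0.5770, 1.0000
Σ (Xₖ−Xₖ₋₁)(Yₖ+Yₖ₋₁) = (1/5)(0.0760+0.0000) + (1/5)(0.2330+0.0760) + (1/5)(0.3970+0.2330) + (1/5)(0.5770+0.3970) + (1/5)(1.0000+0.5770)
  = 0.0152 + 0.0618 + 0.1260 + 0.1948 + 0.3154 = 0.7132
G = 1 − 0.7132 = 0.2868

0.287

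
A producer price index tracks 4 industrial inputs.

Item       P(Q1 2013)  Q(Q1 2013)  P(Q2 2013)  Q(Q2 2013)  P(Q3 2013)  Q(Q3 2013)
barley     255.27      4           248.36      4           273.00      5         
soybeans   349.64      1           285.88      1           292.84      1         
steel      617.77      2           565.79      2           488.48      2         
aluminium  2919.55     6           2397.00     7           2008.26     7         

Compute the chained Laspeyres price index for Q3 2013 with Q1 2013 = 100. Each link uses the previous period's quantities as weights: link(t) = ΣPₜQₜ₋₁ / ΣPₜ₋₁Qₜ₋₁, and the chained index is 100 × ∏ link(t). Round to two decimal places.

Link Q1 2013→Q2 2013:
ΣP(Q2 2013)Q(Q1 2013) = 248.36×4 + 285.88×1 + 565.79×2 + 2397.00×6 = 993.44 + 285.88 + 1131.58 + 14382 = 16792.9
ΣP(Q1 2013)Q(Q1 2013) = 255.27×4 + 349.64×1 + 617.77×2 + 2919.55×6 = 1021.08 + 349.64 + 1235.54 + 17517.3 = 20123.56
link = 16792.9/20123.56 = 0.834490
Link Q2 2013→Q3 2013:
ΣP(Q3 2013)Q(Q2 2013) = 273.00×4 + 292.84×1 + 488.48×2 + 2008.26×7 = 1092 + 292.84 + 976.96 + 14057.82 = 16419.62
ΣP(Q2 2013)Q(Q2 2013) = 248.36×4 + 285.88×1 + 565.79×2 + 2397.00×7 = 993.44 + 285.88 + 1131.58 + 16779 = 19189.9
link = 16419.62/19189.9 = 0.855639
Chained index = 100 × 0.834490 × 0.855639 = 71.4021

71.40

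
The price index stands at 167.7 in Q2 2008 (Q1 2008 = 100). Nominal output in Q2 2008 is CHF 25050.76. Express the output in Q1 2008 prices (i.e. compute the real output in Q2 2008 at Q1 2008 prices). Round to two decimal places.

14937.84

Real = Nominal ÷ (Index/100) = 25050.76 ÷ (167.7/100)
     = 25050.76 ÷ 1.677 = 14937.8414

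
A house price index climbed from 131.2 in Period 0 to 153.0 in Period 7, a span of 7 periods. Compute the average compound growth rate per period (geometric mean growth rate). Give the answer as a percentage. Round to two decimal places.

Growth factor = (153.0/131.2)^(1/7) = (1.166159)^(1/7) = 1.022202
Growth rate = 1.022202 − 1 = 0.022202 = 2.2202%

2.22%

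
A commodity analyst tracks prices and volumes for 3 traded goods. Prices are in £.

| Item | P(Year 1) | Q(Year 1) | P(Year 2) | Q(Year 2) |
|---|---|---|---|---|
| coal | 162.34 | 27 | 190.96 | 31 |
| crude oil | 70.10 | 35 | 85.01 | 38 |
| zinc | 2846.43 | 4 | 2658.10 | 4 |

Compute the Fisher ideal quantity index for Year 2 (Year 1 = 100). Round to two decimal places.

Laspeyres component (base-period weights):
ΣP(Year 1)Q(Year 2) = 162.34×31 + 70.10×38 + 2846.43×4 = 5032.54 + 2663.8 + 11385.72 = 19082.06
ΣP(Year 1)Q(Year 1) = 162.34×27 + 70.10×35 + 2846.43×4 = 4383.18 + 2453.5 + 11385.72 = 18222.4
L = 19082.06 / 18222.4 × 100 = 104.7176
Paasche component (current-period weights):
ΣP(Year 2)Q(Year 2) = 190.96×31 + 85.01×38 + 2658.10×4 = 5919.76 + 3230.38 + 10632.4 = 19782.54
ΣP(Year 2)Q(Year 1) = 190.96×27 + 85.01×35 + 2658.10×4 = 5155.92 + 2975.35 + 10632.4 = 18763.67
P = 19782.54 / 18763.67 × 100 = 105.4300
Fisher = √(L × P) = √(104.7176 × 105.4300) = 105.0732

105.07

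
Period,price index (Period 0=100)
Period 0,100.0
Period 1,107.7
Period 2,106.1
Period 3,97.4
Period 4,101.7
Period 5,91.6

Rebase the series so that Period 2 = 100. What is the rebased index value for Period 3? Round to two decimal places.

91.80

Rebased(Period 3) = 97.4 / 106.1 × 100 = 91.8002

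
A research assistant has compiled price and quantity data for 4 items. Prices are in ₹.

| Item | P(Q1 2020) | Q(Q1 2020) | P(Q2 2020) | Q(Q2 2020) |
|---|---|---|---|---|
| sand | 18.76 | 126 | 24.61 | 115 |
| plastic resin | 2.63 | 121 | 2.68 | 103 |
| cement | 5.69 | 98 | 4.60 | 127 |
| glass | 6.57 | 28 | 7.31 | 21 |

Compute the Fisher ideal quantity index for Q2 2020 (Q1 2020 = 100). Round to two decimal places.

Laspeyres component (base-period weights):
ΣP(Q1 2020)Q(Q2 2020) = 18.76×115 + 2.63×103 + 5.69×127 + 6.57×21 = 2157.4 + 270.89 + 722.63 + 137.97 = 3288.89
ΣP(Q1 2020)Q(Q1 2020) = 18.76×126 + 2.63×121 + 5.69×98 + 6.57×28 = 2363.76 + 318.23 + 557.62 + 183.96 = 3423.57
L = 3288.89 / 3423.57 × 100 = 96.0661
Paasche component (current-period weights):
ΣP(Q2 2020)Q(Q2 2020) = 24.61×115 + 2.68×103 + 4.60×127 + 7.31×21 = 2830.15 + 276.04 + 584.2 + 153.51 = 3843.9
ΣP(Q2 2020)Q(Q1 2020) = 24.61×126 + 2.68×121 + 4.60×98 + 7.31×28 = 3100.86 + 324.28 + 450.8 + 204.68 = 4080.62
P = 3843.9 / 4080.62 × 100 = 94.1989
Fisher = √(L × P) = √(96.0661 × 94.1989) = 95.1279

95.13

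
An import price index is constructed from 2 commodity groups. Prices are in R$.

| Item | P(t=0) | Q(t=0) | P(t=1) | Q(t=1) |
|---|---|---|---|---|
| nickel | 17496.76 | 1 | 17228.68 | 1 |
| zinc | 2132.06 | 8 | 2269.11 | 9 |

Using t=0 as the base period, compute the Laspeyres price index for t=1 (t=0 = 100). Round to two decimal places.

102.40

Laspeyres price index uses base-period quantities as weights.
ΣP(t=1)·Q(t=0) = 17228.68×1 + 2269.11×8 = 17228.68 + 18152.88 = 35381.56
ΣP(t=0)·Q(t=0) = 17496.76×1 + 2132.06×8 = 17496.76 + 17056.48 = 34553.24
Index = 35381.56 / 34553.24 × 100 = 102.3972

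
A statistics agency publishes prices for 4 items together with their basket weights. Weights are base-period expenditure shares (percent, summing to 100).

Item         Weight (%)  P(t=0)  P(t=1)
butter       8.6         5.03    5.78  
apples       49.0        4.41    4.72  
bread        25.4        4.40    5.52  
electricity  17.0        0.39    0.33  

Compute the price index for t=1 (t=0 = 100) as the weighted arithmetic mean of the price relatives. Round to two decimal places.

butter: 8.6 × (5.78/5.03) = 8.6 × 1.149105 = 9.8823
apples: 49.0 × (4.72/4.41) = 49.0 × 1.070295 = 52.4444
bread: 25.4 × (5.52/4.40) = 25.4 × 1.254545 = 31.8655
electricity: 17.0 × (0.33/0.39) = 17.0 × 0.846154 = 14.3846
Index = Σ wᵢ·(p₁ᵢ/p₀ᵢ) = 9.8823 + 52.4444 + 31.8655 + 14.3846 = 108.5768

108.58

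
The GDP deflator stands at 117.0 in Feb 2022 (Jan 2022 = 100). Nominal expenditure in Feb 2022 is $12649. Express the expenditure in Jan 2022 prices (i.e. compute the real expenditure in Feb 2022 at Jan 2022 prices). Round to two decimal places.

Real = Nominal ÷ (Index/100) = 12649 ÷ (117.0/100)
     = 12649 ÷ 1.170 = 10811.1111

10811.11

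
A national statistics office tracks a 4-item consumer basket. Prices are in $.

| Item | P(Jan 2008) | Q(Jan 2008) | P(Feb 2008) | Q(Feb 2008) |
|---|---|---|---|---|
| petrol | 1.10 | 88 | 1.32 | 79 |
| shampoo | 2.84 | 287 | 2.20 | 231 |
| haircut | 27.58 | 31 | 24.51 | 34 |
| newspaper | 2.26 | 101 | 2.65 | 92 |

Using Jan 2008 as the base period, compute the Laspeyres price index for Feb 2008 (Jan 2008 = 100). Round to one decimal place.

Laspeyres price index uses base-period quantities as weights.
ΣP(Feb 2008)·Q(Jan 2008) = 1.32×88 + 2.20×287 + 24.51×31 + 2.65×101 = 116.16 + 631.4 + 759.81 + 267.65 = 1775.02
ΣP(Jan 2008)·Q(Jan 2008) = 1.10×88 + 2.84×287 + 27.58×31 + 2.26×101 = 96.8 + 815.08 + 854.98 + 228.26 = 1995.12
Index = 1775.02 / 1995.12 × 100 = 88.9681

89.0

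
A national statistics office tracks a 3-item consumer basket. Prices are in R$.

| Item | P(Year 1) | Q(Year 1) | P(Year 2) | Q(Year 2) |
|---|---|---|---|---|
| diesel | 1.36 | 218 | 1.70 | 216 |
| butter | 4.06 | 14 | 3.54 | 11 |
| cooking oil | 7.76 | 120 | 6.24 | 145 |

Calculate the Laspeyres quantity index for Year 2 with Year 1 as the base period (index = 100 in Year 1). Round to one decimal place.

Laspeyres quantity index uses base-period prices as weights.
ΣP(Year 1)·Q(Year 2) = 1.36×216 + 4.06×11 + 7.76×145 = 293.76 + 44.66 + 1125.2 = 1463.62
ΣP(Year 1)·Q(Year 1) = 1.36×218 + 4.06×14 + 7.76×120 = 296.48 + 56.84 + 931.2 = 1284.52
Index = 1463.62 / 1284.52 × 100 = 113.9430

113.9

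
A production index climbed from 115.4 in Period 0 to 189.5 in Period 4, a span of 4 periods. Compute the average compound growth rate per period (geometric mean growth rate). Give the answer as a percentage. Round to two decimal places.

Growth factor = (189.5/115.4)^(1/4) = (1.642114)^(1/4) = 1.132012
Growth rate = 1.132012 − 1 = 0.132012 = 13.2012%

13.20%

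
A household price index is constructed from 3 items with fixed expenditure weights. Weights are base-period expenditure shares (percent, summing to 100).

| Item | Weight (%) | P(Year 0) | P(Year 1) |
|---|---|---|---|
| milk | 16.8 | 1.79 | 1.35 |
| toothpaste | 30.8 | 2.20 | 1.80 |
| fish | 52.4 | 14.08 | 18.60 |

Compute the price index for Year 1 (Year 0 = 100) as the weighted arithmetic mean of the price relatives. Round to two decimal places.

milk: 16.8 × (1.35/1.79) = 16.8 × 0.754190 = 12.6704
toothpaste: 30.8 × (1.80/2.20) = 30.8 × 0.818182 = 25.2000
fish: 52.4 × (18.60/14.08) = 52.4 × 1.321023 = 69.2216
Index = Σ wᵢ·(p₁ᵢ/p₀ᵢ) = 12.6704 + 25.2000 + 69.2216 = 107.0920

107.09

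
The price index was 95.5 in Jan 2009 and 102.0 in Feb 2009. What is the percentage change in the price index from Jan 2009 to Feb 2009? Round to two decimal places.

Change = (102.0 − 95.5) / 95.5 × 100
       = 6.5 / 95.5 × 100 = 6.8063%

6.81%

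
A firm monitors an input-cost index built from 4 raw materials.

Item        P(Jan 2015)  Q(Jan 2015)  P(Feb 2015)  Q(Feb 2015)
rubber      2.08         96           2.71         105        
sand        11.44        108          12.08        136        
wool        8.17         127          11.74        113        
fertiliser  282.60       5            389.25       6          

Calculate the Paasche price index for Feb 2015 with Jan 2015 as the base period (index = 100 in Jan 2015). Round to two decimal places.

127.24

Paasche price index uses current-period quantities as weights.
ΣP(Feb 2015)·Q(Feb 2015) = 2.71×105 + 12.08×136 + 11.74×113 + 389.25×6 = 284.55 + 1642.88 + 1326.62 + 2335.5 = 5589.55
ΣP(Jan 2015)·Q(Feb 2015) = 2.08×105 + 11.44×136 + 8.17×113 + 282.60×6 = 218.4 + 1555.84 + 923.21 + 1695.6 = 4393.05
Index = 5589.55 / 4393.05 × 100 = 127.2362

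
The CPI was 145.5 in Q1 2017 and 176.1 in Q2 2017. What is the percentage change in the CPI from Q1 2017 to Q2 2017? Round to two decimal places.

Change = (176.1 − 145.5) / 145.5 × 100
       = 30.6 / 145.5 × 100 = 21.0309%

21.03%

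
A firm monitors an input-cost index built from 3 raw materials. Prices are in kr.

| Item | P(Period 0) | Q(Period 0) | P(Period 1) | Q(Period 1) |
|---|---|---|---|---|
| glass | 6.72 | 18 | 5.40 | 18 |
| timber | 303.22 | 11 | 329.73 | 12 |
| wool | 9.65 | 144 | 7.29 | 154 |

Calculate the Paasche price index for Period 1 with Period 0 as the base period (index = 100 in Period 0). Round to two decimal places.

98.68

Paasche price index uses current-period quantities as weights.
ΣP(Period 1)·Q(Period 1) = 5.40×18 + 329.73×12 + 7.29×154 = 97.2 + 3956.76 + 1122.66 = 5176.62
ΣP(Period 0)·Q(Period 1) = 6.72×18 + 303.22×12 + 9.65×154 = 120.96 + 3638.64 + 1486.1 = 5245.7
Index = 5176.62 / 5245.7 × 100 = 98.6831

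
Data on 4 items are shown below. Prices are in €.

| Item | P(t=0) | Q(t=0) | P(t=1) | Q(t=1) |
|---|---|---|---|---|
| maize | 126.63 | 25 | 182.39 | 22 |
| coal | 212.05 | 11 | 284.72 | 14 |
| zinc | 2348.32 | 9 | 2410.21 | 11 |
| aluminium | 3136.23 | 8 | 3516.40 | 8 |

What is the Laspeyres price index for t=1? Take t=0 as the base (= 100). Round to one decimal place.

111.2

Laspeyres price index uses base-period quantities as weights.
ΣP(t=1)·Q(t=0) = 182.39×25 + 284.72×11 + 2410.21×9 + 3516.40×8 = 4559.75 + 3131.92 + 21691.89 + 28131.2 = 57514.76
ΣP(t=0)·Q(t=0) = 126.63×25 + 212.05×11 + 2348.32×9 + 3136.23×8 = 3165.75 + 2332.55 + 21134.88 + 25089.84 = 51723.02
Index = 57514.76 / 51723.02 × 100 = 111.1976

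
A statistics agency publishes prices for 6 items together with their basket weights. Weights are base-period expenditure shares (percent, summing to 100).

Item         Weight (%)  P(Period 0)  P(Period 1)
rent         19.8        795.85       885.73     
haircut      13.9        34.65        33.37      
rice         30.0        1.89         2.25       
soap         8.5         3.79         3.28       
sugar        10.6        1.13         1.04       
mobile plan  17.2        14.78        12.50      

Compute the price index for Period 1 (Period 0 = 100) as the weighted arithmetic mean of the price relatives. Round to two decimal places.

rent: 19.8 × (885.73/795.85) = 19.8 × 1.112936 = 22.0361
haircut: 13.9 × (33.37/34.65) = 13.9 × 0.963059 = 13.3865
rice: 30.0 × (2.25/1.89) = 30.0 × 1.190476 = 35.7143
soap: 8.5 × (3.28/3.79) = 8.5 × 0.865435 = 7.3562
sugar: 10.6 × (1.04/1.13) = 10.6 × 0.920354 = 9.7558
mobile plan: 17.2 × (12.50/14.78) = 17.2 × 0.845737 = 14.5467
Index = Σ wᵢ·(p₁ᵢ/p₀ᵢ) = 22.0361 + 13.3865 + 35.7143 + 7.3562 + 9.7558 + 14.5467 = 102.7956

102.80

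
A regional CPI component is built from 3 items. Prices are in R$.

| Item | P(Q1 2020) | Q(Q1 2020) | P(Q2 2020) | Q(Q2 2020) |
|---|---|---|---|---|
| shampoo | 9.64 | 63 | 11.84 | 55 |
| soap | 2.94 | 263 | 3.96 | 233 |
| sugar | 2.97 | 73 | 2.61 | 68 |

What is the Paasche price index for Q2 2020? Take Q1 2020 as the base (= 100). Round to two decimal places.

Paasche price index uses current-period quantities as weights.
ΣP(Q2 2020)·Q(Q2 2020) = 11.84×55 + 3.96×233 + 2.61×68 = 651.2 + 922.68 + 177.48 = 1751.36
ΣP(Q1 2020)·Q(Q2 2020) = 9.64×55 + 2.94×233 + 2.97×68 = 530.2 + 685.02 + 201.96 = 1417.18
Index = 1751.36 / 1417.18 × 100 = 123.5806

123.58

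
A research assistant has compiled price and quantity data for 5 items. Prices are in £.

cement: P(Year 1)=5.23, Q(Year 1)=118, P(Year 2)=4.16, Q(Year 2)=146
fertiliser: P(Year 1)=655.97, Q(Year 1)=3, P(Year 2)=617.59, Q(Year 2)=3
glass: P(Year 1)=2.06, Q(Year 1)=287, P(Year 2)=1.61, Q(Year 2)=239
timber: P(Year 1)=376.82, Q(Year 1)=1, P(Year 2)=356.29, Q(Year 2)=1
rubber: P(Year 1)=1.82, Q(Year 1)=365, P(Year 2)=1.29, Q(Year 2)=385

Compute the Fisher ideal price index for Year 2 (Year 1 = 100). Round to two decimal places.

Laspeyres component (base-period weights):
ΣP(Year 2)Q(Year 1) = 4.16×118 + 617.59×3 + 1.61×287 + 356.29×1 + 1.29×365 = 490.88 + 1852.77 + 462.07 + 356.29 + 470.85 = 3632.86
ΣP(Year 1)Q(Year 1) = 5.23×118 + 655.97×3 + 2.06×287 + 376.82×1 + 1.82×365 = 617.14 + 1967.91 + 591.22 + 376.82 + 664.3 = 4217.39
L = 3632.86 / 4217.39 × 100 = 86.1400
Paasche component (current-period weights):
ΣP(Year 2)Q(Year 2) = 4.16×146 + 617.59×3 + 1.61×239 + 356.29×1 + 1.29×385 = 607.36 + 1852.77 + 384.79 + 356.29 + 496.65 = 3697.86
ΣP(Year 1)Q(Year 2) = 5.23×146 + 655.97×3 + 2.06×239 + 376.82×1 + 1.82×385 = 763.58 + 1967.91 + 492.34 + 376.82 + 700.7 = 4301.35
P = 3697.86 / 4301.35 × 100 = 85.9698
Fisher = √(L × P) = √(86.1400 × 85.9698) = 86.0548

86.05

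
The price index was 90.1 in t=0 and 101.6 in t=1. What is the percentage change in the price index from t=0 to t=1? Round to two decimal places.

12.76%

Change = (101.6 − 90.1) / 90.1 × 100
       = 11.5 / 90.1 × 100 = 12.7636%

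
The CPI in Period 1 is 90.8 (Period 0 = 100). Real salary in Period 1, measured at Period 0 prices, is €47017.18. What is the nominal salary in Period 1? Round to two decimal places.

Nominal = Real × (Index/100) = 47017.18 × (90.8/100)
        = 47017.18 × 0.908 = 42691.5994

42691.60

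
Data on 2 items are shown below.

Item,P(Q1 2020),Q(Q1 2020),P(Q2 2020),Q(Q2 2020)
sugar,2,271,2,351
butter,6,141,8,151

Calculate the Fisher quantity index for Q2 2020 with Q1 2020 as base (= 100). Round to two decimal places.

115.11

Laspeyres component (base-period weights):
ΣP(Q1 2020)Q(Q2 2020) = 2×351 + 6×151 = 702 + 906 = 1608
ΣP(Q1 2020)Q(Q1 2020) = 2×271 + 6×141 = 542 + 846 = 1388
L = 1608 / 1388 × 100 = 115.8501
Paasche component (current-period weights):
ΣP(Q2 2020)Q(Q2 2020) = 2×351 + 8×151 = 702 + 1208 = 1910
ΣP(Q2 2020)Q(Q1 2020) = 2×271 + 8×141 = 542 + 1128 = 1670
P = 1910 / 1670 × 100 = 114.3713
Fisher = √(L × P) = √(115.8501 × 114.3713) = 115.1083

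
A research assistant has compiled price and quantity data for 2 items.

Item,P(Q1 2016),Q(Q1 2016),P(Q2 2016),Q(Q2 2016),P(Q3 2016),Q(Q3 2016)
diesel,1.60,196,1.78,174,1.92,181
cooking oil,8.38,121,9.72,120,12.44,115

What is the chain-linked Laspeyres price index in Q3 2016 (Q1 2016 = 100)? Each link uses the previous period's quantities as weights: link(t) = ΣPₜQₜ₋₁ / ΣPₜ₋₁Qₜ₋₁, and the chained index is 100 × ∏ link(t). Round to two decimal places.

142.17

Link Q1 2016→Q2 2016:
ΣP(Q2 2016)Q(Q1 2016) = 1.78×196 + 9.72×121 = 348.88 + 1176.12 = 1525
ΣP(Q1 2016)Q(Q1 2016) = 1.60×196 + 8.38×121 = 313.6 + 1013.98 = 1327.58
link = 1525/1327.58 = 1.148707
Link Q2 2016→Q3 2016:
ΣP(Q3 2016)Q(Q2 2016) = 1.92×174 + 12.44×120 = 334.08 + 1492.8 = 1826.88
ΣP(Q2 2016)Q(Q2 2016) = 1.78×174 + 9.72×120 = 309.72 + 1166.4 = 1476.12
link = 1826.88/1476.12 = 1.237623
Chained index = 100 × 1.148707 × 1.237623 = 142.1666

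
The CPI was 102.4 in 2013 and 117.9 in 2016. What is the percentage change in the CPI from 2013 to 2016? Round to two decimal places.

15.14%

Change = (117.9 − 102.4) / 102.4 × 100
       = 15.5 / 102.4 × 100 = 15.1367%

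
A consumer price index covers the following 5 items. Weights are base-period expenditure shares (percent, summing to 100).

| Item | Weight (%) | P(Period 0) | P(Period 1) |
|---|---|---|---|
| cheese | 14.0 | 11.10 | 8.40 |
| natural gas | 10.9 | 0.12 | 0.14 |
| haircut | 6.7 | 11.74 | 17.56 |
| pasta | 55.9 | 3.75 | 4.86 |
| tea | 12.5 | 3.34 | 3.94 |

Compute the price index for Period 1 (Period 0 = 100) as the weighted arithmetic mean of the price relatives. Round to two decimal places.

120.52

cheese: 14.0 × (8.40/11.10) = 14.0 × 0.756757 = 10.5946
natural gas: 10.9 × (0.14/0.12) = 10.9 × 1.166667 = 12.7167
haircut: 6.7 × (17.56/11.74) = 6.7 × 1.495741 = 10.0215
pasta: 55.9 × (4.86/3.75) = 55.9 × 1.296000 = 72.4464
tea: 12.5 × (3.94/3.34) = 12.5 × 1.179641 = 14.7455
Index = Σ wᵢ·(p₁ᵢ/p₀ᵢ) = 10.5946 + 12.7167 + 10.0215 + 72.4464 + 14.7455 = 120.5246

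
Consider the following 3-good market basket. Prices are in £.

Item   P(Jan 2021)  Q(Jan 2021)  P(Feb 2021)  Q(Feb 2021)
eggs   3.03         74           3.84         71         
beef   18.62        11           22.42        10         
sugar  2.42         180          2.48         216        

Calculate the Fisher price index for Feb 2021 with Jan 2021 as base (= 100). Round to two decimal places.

112.38

Laspeyres component (base-period weights):
ΣP(Feb 2021)Q(Jan 2021) = 3.84×74 + 22.42×11 + 2.48×180 = 284.16 + 246.62 + 446.4 = 977.18
ΣP(Jan 2021)Q(Jan 2021) = 3.03×74 + 18.62×11 + 2.42×180 = 224.22 + 204.82 + 435.6 = 864.64
L = 977.18 / 864.64 × 100 = 113.0158
Paasche component (current-period weights):
ΣP(Feb 2021)Q(Feb 2021) = 3.84×71 + 22.42×10 + 2.48×216 = 272.64 + 224.2 + 535.68 = 1032.52
ΣP(Jan 2021)Q(Feb 2021) = 3.03×71 + 18.62×10 + 2.42×216 = 215.13 + 186.2 + 522.72 = 924.05
P = 1032.52 / 924.05 × 100 = 111.7385
Fisher = √(L × P) = √(113.0158 × 111.7385) = 112.3754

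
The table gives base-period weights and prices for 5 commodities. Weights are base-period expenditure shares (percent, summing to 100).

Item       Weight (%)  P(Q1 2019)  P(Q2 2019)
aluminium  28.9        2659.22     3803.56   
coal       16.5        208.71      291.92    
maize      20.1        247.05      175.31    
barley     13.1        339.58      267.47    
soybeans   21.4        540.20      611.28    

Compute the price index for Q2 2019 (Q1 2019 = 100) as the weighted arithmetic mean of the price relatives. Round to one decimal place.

113.2

aluminium: 28.9 × (3803.56/2659.22) = 28.9 × 1.430329 = 41.3365
coal: 16.5 × (291.92/208.71) = 16.5 × 1.398687 = 23.0783
maize: 20.1 × (175.31/247.05) = 20.1 × 0.709613 = 14.2632
barley: 13.1 × (267.47/339.58) = 13.1 × 0.787649 = 10.3182
soybeans: 21.4 × (611.28/540.20) = 21.4 × 1.131581 = 24.2158
Index = Σ wᵢ·(p₁ᵢ/p₀ᵢ) = 41.3365 + 23.0783 + 14.2632 + 10.3182 + 24.2158 = 113.2121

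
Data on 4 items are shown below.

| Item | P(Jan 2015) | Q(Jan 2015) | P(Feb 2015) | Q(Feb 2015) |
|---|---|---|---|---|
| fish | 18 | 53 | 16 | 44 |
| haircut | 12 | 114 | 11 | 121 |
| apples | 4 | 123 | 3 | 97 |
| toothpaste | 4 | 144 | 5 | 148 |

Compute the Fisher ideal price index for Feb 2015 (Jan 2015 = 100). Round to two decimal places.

Laspeyres component (base-period weights):
ΣP(Feb 2015)Q(Jan 2015) = 16×53 + 11×114 + 3×123 + 5×144 = 848 + 1254 + 369 + 720 = 3191
ΣP(Jan 2015)Q(Jan 2015) = 18×53 + 12×114 + 4×123 + 4×144 = 954 + 1368 + 492 + 576 = 3390
L = 3191 / 3390 × 100 = 94.1298
Paasche component (current-period weights):
ΣP(Feb 2015)Q(Feb 2015) = 16×44 + 11×121 + 3×97 + 5×148 = 704 + 1331 + 291 + 740 = 3066
ΣP(Jan 2015)Q(Feb 2015) = 18×44 + 12×121 + 4×97 + 4×148 = 792 + 1452 + 388 + 592 = 3224
P = 3066 / 3224 × 100 = 95.0993
Fisher = √(L × P) = √(94.1298 × 95.0993) = 94.6133

94.61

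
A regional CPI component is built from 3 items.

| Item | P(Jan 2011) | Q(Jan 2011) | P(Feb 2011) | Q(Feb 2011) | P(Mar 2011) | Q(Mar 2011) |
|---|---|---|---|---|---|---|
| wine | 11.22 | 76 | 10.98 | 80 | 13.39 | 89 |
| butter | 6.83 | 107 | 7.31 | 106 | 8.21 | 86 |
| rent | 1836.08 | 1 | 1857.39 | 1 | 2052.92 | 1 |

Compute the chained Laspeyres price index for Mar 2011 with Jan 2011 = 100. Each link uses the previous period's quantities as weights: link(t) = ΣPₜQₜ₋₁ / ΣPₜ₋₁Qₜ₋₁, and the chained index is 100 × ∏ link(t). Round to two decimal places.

Link Jan 2011→Feb 2011:
ΣP(Feb 2011)Q(Jan 2011) = 10.98×76 + 7.31×107 + 1857.39×1 = 834.48 + 782.17 + 1857.39 = 3474.04
ΣP(Jan 2011)Q(Jan 2011) = 11.22×76 + 6.83×107 + 1836.08×1 = 852.72 + 730.81 + 1836.08 = 3419.61
link = 3474.04/3419.61 = 1.015917
Link Feb 2011→Mar 2011:
ΣP(Mar 2011)Q(Feb 2011) = 13.39×80 + 8.21×106 + 2052.92×1 = 1071.2 + 870.26 + 2052.92 = 3994.38
ΣP(Feb 2011)Q(Feb 2011) = 10.98×80 + 7.31×106 + 1857.39×1 = 878.4 + 774.86 + 1857.39 = 3510.65
link = 3994.38/3510.65 = 1.137789
Chained index = 100 × 1.015917 × 1.137789 = 115.5900

115.59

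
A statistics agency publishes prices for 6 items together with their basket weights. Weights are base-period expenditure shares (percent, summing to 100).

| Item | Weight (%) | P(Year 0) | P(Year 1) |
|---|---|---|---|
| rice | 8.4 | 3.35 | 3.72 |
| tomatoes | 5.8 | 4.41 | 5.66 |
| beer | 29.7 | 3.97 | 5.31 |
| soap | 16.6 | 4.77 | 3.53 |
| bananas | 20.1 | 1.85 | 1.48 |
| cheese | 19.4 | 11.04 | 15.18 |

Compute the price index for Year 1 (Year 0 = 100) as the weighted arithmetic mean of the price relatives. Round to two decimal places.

111.54

rice: 8.4 × (3.72/3.35) = 8.4 × 1.110448 = 9.3278
tomatoes: 5.8 × (5.66/4.41) = 5.8 × 1.283447 = 7.4440
beer: 29.7 × (5.31/3.97) = 29.7 × 1.337531 = 39.7247
soap: 16.6 × (3.53/4.77) = 16.6 × 0.740042 = 12.2847
bananas: 20.1 × (1.48/1.85) = 20.1 × 0.800000 = 16.0800
cheese: 19.4 × (15.18/11.04) = 19.4 × 1.375000 = 26.6750
Index = Σ wᵢ·(p₁ᵢ/p₀ᵢ) = 9.3278 + 7.4440 + 39.7247 + 12.2847 + 16.0800 + 26.6750 = 111.5361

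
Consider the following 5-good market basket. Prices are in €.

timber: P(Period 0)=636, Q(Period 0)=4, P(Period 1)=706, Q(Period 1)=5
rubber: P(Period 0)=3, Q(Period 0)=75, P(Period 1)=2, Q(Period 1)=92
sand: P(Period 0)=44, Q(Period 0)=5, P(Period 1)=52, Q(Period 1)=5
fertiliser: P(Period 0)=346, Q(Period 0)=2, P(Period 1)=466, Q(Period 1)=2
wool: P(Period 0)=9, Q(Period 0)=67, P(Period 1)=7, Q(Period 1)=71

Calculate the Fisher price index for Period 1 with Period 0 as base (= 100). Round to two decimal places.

Laspeyres component (base-period weights):
ΣP(Period 1)Q(Period 0) = 706×4 + 2×75 + 52×5 + 466×2 + 7×67 = 2824 + 150 + 260 + 932 + 469 = 4635
ΣP(Period 0)Q(Period 0) = 636×4 + 3×75 + 44×5 + 346×2 + 9×67 = 2544 + 225 + 220 + 692 + 603 = 4284
L = 4635 / 4284 × 100 = 108.1933
Paasche component (current-period weights):
ΣP(Period 1)Q(Period 1) = 706×5 + 2×92 + 52×5 + 466×2 + 7×71 = 3530 + 184 + 260 + 932 + 497 = 5403
ΣP(Period 0)Q(Period 1) = 636×5 + 3×92 + 44×5 + 346×2 + 9×71 = 3180 + 276 + 220 + 692 + 639 = 5007
P = 5403 / 5007 × 100 = 107.9089
Fisher = √(L × P) = √(108.1933 × 107.9089) = 108.0510

108.05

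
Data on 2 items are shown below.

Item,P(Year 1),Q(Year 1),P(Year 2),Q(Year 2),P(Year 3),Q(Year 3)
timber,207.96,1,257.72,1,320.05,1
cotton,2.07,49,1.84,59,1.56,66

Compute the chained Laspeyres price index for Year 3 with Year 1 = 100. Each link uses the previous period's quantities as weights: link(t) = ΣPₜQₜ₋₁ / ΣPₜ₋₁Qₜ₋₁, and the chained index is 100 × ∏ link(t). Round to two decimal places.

126.50

Link Year 1→Year 2:
ΣP(Year 2)Q(Year 1) = 257.72×1 + 1.84×49 = 257.72 + 90.16 = 347.88
ΣP(Year 1)Q(Year 1) = 207.96×1 + 2.07×49 = 207.96 + 101.43 = 309.39
link = 347.88/309.39 = 1.124406
Link Year 2→Year 3:
ΣP(Year 3)Q(Year 2) = 320.05×1 + 1.56×59 = 320.05 + 92.04 = 412.09
ΣP(Year 2)Q(Year 2) = 257.72×1 + 1.84×59 = 257.72 + 108.56 = 366.28
link = 412.09/366.28 = 1.125068
Chained index = 100 × 1.124406 × 1.125068 = 126.5034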